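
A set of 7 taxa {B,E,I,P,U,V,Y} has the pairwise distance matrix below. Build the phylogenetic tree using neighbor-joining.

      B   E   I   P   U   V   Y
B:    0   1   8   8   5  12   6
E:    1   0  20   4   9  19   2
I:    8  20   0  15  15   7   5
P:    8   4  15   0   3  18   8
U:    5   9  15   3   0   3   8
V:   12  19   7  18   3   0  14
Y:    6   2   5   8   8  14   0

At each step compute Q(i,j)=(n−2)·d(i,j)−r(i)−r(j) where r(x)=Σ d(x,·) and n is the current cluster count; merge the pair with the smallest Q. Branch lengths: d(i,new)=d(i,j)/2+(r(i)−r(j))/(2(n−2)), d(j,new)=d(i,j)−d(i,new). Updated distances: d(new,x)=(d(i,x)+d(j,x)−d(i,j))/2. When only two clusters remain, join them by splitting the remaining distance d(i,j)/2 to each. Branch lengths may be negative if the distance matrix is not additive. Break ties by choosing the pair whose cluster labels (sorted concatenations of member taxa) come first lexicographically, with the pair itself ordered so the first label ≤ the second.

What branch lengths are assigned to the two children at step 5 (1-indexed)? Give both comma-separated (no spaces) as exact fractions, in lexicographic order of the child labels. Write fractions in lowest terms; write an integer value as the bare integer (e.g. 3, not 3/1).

49/32,57/32

iteration 1: select I,V (d=7, Q=-108); attach at lengths (16/5, 19/5); label the merged cluster IV
  updated: d(B,IV)=13/2, d(E,IV)=16, d(IV,P)=13, d(IV,U)=11/2, d(IV,Y)=6
iteration 2: select IV,U (d=11/2, Q=-111/2); attach at lengths (77/16, 11/16); label the merged cluster IUV
  updated: d(B,IUV)=3, d(E,IUV)=39/4, d(IUV,P)=21/4, d(IUV,Y)=17/4
iteration 3: select B,E (d=1, Q=-127/4); attach at lengths (17/24, 7/24); label the merged cluster BE
  updated: d(BE,IUV)=47/8, d(BE,P)=11/2, d(BE,Y)=7/2
iteration 4: select BE,Y (d=7/2, Q=-189/8); attach at lengths (49/32, 63/32); label the merged cluster BEY
  updated: d(BEY,IUV)=53/16, d(BEY,P)=5
iteration 5: select BEY,IUV (d=53/16, Q=-217/16); attach at lengths (49/32, 57/32); label the merged cluster BEIUVY
  updated: d(BEIUVY,P)=111/32
iteration 6: select BEIUVY,P (d=111/32); attach at lengths (111/64, 111/64); label the merged cluster BEIPUVY
final tree: ((((B:17/24,E:7/24):49/32,Y:63/32):49/32,((I:16/5,V:19/5):77/16,U:11/16):57/32):111/64,P:111/64)
total length: 761/32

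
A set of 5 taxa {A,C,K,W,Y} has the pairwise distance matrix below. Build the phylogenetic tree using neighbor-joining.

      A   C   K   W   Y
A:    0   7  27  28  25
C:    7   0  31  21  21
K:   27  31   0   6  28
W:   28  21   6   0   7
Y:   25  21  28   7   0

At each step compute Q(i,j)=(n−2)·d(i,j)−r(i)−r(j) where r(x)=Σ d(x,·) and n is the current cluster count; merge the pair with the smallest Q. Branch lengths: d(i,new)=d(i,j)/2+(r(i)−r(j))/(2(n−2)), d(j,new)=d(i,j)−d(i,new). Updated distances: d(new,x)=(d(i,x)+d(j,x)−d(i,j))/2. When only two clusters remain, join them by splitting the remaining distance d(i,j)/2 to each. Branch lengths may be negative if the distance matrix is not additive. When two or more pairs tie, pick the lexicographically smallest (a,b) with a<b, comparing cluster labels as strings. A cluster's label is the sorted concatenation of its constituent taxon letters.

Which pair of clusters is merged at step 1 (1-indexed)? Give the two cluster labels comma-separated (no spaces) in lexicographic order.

iteration 1: select A,C (d=7, Q=-146); attach at lengths (14/3, 7/3); label the merged cluster AC
  updated: d(AC,K)=51/2, d(AC,W)=21, d(AC,Y)=39/2
iteration 2: select AC,Y (d=39/2, Q=-163/2); attach at lengths (101/8, 55/8); label the merged cluster ACY
  updated: d(ACY,K)=17, d(ACY,W)=17/4
iteration 3: select ACY,K (d=17, Q=-109/4); attach at lengths (61/8, 75/8); label the merged cluster ACKY
  updated: d(ACKY,W)=-27/8
iteration 4: select ACKY,W (d=-27/8); attach at lengths (-27/16, -27/16); label the merged cluster ACKWY
final tree: ((((A:14/3,C:7/3):101/8,Y:55/8):61/8,K:75/8):-27/16,W:-27/16)
total length: 321/8

A,C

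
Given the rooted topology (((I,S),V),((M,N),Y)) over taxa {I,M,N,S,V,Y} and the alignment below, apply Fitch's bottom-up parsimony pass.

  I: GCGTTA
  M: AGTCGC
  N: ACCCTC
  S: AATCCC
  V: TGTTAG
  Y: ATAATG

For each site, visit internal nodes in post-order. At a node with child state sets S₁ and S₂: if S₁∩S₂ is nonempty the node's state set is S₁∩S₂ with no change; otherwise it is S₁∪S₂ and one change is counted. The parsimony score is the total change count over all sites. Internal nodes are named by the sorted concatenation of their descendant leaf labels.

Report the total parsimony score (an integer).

site 0, node IS: I={G} ∪ S={A} → {A,G} (+1)
site 0, node ISV: IS={A,G} ∪ V={T} → {A,G,T} (+1)
site 0, node MN: M={A} ∩ N={A} → {A} (+0)
site 0, node MNY: MN={A} ∩ Y={A} → {A} (+0)
site 0, node IMNSVY: ISV={A,G,T} ∩ MNY={A} → {A} (+0)
site 1, node IS: I={C} ∪ S={A} → {A,C} (+1)
site 1, node ISV: IS={A,C} ∪ V={G} → {A,C,G} (+1)
site 1, node MN: M={G} ∪ N={C} → {C,G} (+1)
site 1, node MNY: MN={C,G} ∪ Y={T} → {C,G,T} (+1)
site 1, node IMNSVY: ISV={A,C,G} ∩ MNY={C,G,T} → {C,G} (+0)
site 2, node IS: I={G} ∪ S={T} → {G,T} (+1)
site 2, node ISV: IS={G,T} ∩ V={T} → {T} (+0)
site 2, node MN: M={T} ∪ N={C} → {C,T} (+1)
site 2, node MNY: MN={C,T} ∪ Y={A} → {A,C,T} (+1)
site 2, node IMNSVY: ISV={T} ∩ MNY={A,C,T} → {T} (+0)
site 3, node IS: I={T} ∪ S={C} → {C,T} (+1)
site 3, node ISV: IS={C,T} ∩ V={T} → {T} (+0)
site 3, node MN: M={C} ∩ N={C} → {C} (+0)
site 3, node MNY: MN={C} ∪ Y={A} → {A,C} (+1)
site 3, node IMNSVY: ISV={T} ∪ MNY={A,C} → {A,C,T} (+1)
site 4, node IS: I={T} ∪ S={C} → {C,T} (+1)
site 4, node ISV: IS={C,T} ∪ V={A} → {A,C,T} (+1)
site 4, node MN: M={G} ∪ N={T} → {G,T} (+1)
site 4, node MNY: MN={G,T} ∩ Y={T} → {T} (+0)
site 4, node IMNSVY: ISV={A,C,T} ∩ MNY={T} → {T} (+0)
site 5, node IS: I={A} ∪ S={C} → {A,C} (+1)
site 5, node ISV: IS={A,C} ∪ V={G} → {A,C,G} (+1)
site 5, node MN: M={C} ∩ N={C} → {C} (+0)
site 5, node MNY: MN={C} ∪ Y={G} → {C,G} (+1)
site 5, node IMNSVY: ISV={A,C,G} ∩ MNY={C,G} → {C,G} (+0)
per-site changes: [2, 4, 3, 3, 3, 3]; total = 18

18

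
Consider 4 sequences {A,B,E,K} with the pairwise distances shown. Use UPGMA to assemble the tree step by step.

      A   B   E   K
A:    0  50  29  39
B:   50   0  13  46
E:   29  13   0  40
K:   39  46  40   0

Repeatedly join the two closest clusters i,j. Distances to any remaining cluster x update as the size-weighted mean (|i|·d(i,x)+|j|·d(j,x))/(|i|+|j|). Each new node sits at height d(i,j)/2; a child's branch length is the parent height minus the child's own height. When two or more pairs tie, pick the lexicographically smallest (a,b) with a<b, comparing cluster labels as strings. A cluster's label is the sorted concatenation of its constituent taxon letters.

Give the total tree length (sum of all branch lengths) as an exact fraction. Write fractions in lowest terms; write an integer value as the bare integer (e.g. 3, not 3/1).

step 1: merge (B,E) at d=13; branch lengths B→13/2, E→13/2; new cluster BE
  updated: d(A,BE)=79/2, d(BE,K)=43
step 2: merge (A,K) at d=39; branch lengths A→39/2, K→39/2; new cluster AK
  updated: d(AK,BE)=165/4
step 3: merge (AK,BE) at d=165/4; branch lengths AK→9/8, BE→113/8; new cluster ABEK
final tree: ((A:39/2,K:39/2):9/8,(B:13/2,E:13/2):113/8)
total length: 269/4

269/4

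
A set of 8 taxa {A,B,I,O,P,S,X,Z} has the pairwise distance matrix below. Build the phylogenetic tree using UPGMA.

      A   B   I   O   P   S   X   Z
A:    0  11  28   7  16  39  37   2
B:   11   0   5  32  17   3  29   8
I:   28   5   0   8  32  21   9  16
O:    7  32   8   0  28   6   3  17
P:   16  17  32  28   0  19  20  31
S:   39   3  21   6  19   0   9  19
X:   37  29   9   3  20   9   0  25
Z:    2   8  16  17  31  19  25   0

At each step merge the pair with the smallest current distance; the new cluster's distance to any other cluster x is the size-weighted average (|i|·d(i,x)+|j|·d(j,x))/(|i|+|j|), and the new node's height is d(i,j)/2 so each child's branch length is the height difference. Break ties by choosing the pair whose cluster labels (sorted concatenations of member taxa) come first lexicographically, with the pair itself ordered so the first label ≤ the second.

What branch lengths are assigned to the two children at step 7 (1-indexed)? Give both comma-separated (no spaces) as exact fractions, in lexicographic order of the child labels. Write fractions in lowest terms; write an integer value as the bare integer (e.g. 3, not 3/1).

181/140,163/14

iteration 1: select A,Z (d=2); attach at lengths (1, 1); label the merged cluster AZ
  updated: d(AZ,B)=19/2, d(AZ,I)=22, d(AZ,O)=12, d(AZ,P)=47/2, d(AZ,S)=29, d(AZ,X)=31
iteration 2: select B,S (d=3); attach at lengths (3/2, 3/2); label the merged cluster BS
  updated: d(AZ,BS)=77/4, d(BS,I)=13, d(BS,O)=19, d(BS,P)=18, d(BS,X)=19
iteration 3: select O,X (d=3); attach at lengths (3/2, 3/2); label the merged cluster OX
  updated: d(AZ,OX)=43/2, d(BS,OX)=19, d(I,OX)=17/2, d(OX,P)=24
iteration 4: select I,OX (d=17/2); attach at lengths (17/4, 11/4); label the merged cluster IOX
  updated: d(AZ,IOX)=65/3, d(BS,IOX)=17, d(IOX,P)=80/3
iteration 5: select BS,IOX (d=17); attach at lengths (7, 17/4); label the merged cluster BIOSX
  updated: d(AZ,BIOSX)=207/10, d(BIOSX,P)=116/5
iteration 6: select AZ,BIOSX (d=207/10); attach at lengths (187/20, 37/20); label the merged cluster ABIOSXZ
  updated: d(ABIOSXZ,P)=163/7
iteration 7: select ABIOSXZ,P (d=163/7); attach at lengths (181/140, 163/14); label the merged cluster ABIOPSXZ
final tree: (((A:1,Z:1):187/20,((B:3/2,S:3/2):7,(I:17/4,(O:3/2,X:3/2):11/4):17/4):37/20):181/140,P:163/14)
total length: 3527/70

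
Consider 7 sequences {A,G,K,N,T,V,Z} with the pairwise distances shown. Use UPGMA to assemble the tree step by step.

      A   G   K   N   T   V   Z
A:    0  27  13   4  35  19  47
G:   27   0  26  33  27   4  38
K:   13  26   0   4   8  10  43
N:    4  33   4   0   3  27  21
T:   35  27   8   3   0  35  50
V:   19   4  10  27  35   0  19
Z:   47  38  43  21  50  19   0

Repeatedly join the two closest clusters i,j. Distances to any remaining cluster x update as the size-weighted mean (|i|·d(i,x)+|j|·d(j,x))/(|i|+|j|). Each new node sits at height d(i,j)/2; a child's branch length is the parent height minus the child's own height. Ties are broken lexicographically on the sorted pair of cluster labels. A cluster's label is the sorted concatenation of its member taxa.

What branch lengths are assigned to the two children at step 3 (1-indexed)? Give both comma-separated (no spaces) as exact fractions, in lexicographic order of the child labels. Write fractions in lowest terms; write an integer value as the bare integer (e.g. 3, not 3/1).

step 1: merge (N,T) at d=3; branch lengths N→3/2, T→3/2; new cluster NT
  updated: d(A,NT)=39/2, d(G,NT)=30, d(K,NT)=6, d(NT,V)=31, d(NT,Z)=71/2
step 2: merge (G,V) at d=4; branch lengths G→2, V→2; new cluster GV
  updated: d(A,GV)=23, d(GV,K)=18, d(GV,NT)=61/2, d(GV,Z)=57/2
step 3: merge (K,NT) at d=6; branch lengths K→3, NT→3/2; new cluster KNT
  updated: d(A,KNT)=52/3, d(GV,KNT)=79/3, d(KNT,Z)=38
step 4: merge (A,KNT) at d=52/3; branch lengths A→26/3, KNT→17/3; new cluster AKNT
  updated: d(AKNT,GV)=51/2, d(AKNT,Z)=161/4
step 5: merge (AKNT,GV) at d=51/2; branch lengths AKNT→49/12, GV→43/4; new cluster AGKNTV
  updated: d(AGKNTV,Z)=109/3
step 6: merge (AGKNTV,Z) at d=109/3; branch lengths AGKNTV→65/12, Z→109/6; new cluster AGKNTVZ
final tree: (((A:26/3,(K:3,(N:3/2,T:3/2):3/2):17/3):49/12,(G:2,V:2):43/4):65/12,Z:109/6)
total length: 257/4

3,3/2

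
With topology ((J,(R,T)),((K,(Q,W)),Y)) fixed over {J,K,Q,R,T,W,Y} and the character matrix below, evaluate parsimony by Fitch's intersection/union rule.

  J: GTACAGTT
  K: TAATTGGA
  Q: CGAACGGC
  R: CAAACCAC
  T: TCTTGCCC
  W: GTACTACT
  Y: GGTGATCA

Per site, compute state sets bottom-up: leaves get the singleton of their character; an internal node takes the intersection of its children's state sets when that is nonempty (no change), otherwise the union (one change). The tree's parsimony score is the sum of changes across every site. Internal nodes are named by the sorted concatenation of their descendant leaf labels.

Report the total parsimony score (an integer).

31

[col 0] RT: children R:{C}, T:{T} ∪→ {C,T}; cost 1
[col 0] JRT: children J:{G}, RT:{C,T} ∪→ {C,G,T}; cost 1
[col 0] QW: children Q:{C}, W:{G} ∪→ {C,G}; cost 1
[col 0] KQW: children K:{T}, QW:{C,G} ∪→ {C,G,T}; cost 1
[col 0] KQWY: children KQW:{C,G,T}, Y:{G} ∩→ {G}; cost 0
[col 0] JKQRTWY: children JRT:{C,G,T}, KQWY:{G} ∩→ {G}; cost 0
[col 1] RT: children R:{A}, T:{C} ∪→ {A,C}; cost 1
[col 1] JRT: children J:{T}, RT:{A,C} ∪→ {A,C,T}; cost 1
[col 1] QW: children Q:{G}, W:{T} ∪→ {G,T}; cost 1
[col 1] KQW: children K:{A}, QW:{G,T} ∪→ {A,G,T}; cost 1
[col 1] KQWY: children KQW:{A,G,T}, Y:{G} ∩→ {G}; cost 0
[col 1] JKQRTWY: children JRT:{A,C,T}, KQWY:{G} ∪→ {A,C,G,T}; cost 1
[col 2] RT: children R:{A}, T:{T} ∪→ {A,T}; cost 1
[col 2] JRT: children J:{A}, RT:{A,T} ∩→ {A}; cost 0
[col 2] QW: children Q:{A}, W:{A} ∩→ {A}; cost 0
[col 2] KQW: children K:{A}, QW:{A} ∩→ {A}; cost 0
[col 2] KQWY: children KQW:{A}, Y:{T} ∪→ {A,T}; cost 1
[col 2] JKQRTWY: children JRT:{A}, KQWY:{A,T} ∩→ {A}; cost 0
[col 3] RT: children R:{A}, T:{T} ∪→ {A,T}; cost 1
[col 3] JRT: children J:{C}, RT:{A,T} ∪→ {A,C,T}; cost 1
[col 3] QW: children Q:{A}, W:{C} ∪→ {A,C}; cost 1
[col 3] KQW: children K:{T}, QW:{A,C} ∪→ {A,C,T}; cost 1
[col 3] KQWY: children KQW:{A,C,T}, Y:{G} ∪→ {A,C,G,T}; cost 1
[col 3] JKQRTWY: children JRT:{A,C,T}, KQWY:{A,C,G,T} ∩→ {A,C,T}; cost 0
[col 4] RT: children R:{C}, T:{G} ∪→ {C,G}; cost 1
[col 4] JRT: children J:{A}, RT:{C,G} ∪→ {A,C,G}; cost 1
[col 4] QW: children Q:{C}, W:{T} ∪→ {C,T}; cost 1
[col 4] KQW: children K:{T}, QW:{C,T} ∩→ {T}; cost 0
[col 4] KQWY: children KQW:{T}, Y:{A} ∪→ {A,T}; cost 1
[col 4] JKQRTWY: children JRT:{A,C,G}, KQWY:{A,T} ∩→ {A}; cost 0
[col 5] RT: children R:{C}, T:{C} ∩→ {C}; cost 0
[col 5] JRT: children J:{G}, RT:{C} ∪→ {C,G}; cost 1
[col 5] QW: children Q:{G}, W:{A} ∪→ {A,G}; cost 1
[col 5] KQW: children K:{G}, QW:{A,G} ∩→ {G}; cost 0
[col 5] KQWY: children KQW:{G}, Y:{T} ∪→ {G,T}; cost 1
[col 5] JKQRTWY: children JRT:{C,G}, KQWY:{G,T} ∩→ {G}; cost 0
[col 6] RT: children R:{A}, T:{C} ∪→ {A,C}; cost 1
[col 6] JRT: children J:{T}, RT:{A,C} ∪→ {A,C,T}; cost 1
[col 6] QW: children Q:{G}, W:{C} ∪→ {C,G}; cost 1
[col 6] KQW: children K:{G}, QW:{C,G} ∩→ {G}; cost 0
[col 6] KQWY: children KQW:{G}, Y:{C} ∪→ {C,G}; cost 1
[col 6] JKQRTWY: children JRT:{A,C,T}, KQWY:{C,G} ∩→ {C}; cost 0
[col 7] RT: children R:{C}, T:{C} ∩→ {C}; cost 0
[col 7] JRT: children J:{T}, RT:{C} ∪→ {C,T}; cost 1
[col 7] QW: children Q:{C}, W:{T} ∪→ {C,T}; cost 1
[col 7] KQW: children K:{A}, QW:{C,T} ∪→ {A,C,T}; cost 1
[col 7] KQWY: children KQW:{A,C,T}, Y:{A} ∩→ {A}; cost 0
[col 7] JKQRTWY: children JRT:{C,T}, KQWY:{A} ∪→ {A,C,T}; cost 1
per-site changes: [4, 5, 2, 5, 4, 3, 4, 4]; total = 31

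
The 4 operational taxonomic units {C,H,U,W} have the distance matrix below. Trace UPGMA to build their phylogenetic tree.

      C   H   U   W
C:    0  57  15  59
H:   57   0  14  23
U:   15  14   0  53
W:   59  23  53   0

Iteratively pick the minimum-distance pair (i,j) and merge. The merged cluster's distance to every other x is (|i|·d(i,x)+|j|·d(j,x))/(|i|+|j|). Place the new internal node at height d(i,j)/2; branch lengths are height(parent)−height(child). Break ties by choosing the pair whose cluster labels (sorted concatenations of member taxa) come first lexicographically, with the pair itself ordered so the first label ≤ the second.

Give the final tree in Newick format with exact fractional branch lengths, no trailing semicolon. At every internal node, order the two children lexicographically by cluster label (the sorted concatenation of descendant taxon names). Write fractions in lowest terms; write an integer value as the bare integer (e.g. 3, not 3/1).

((C:18,(H:7,U:7):11):9/2,W:45/2)

iteration 1: select H,U (d=14); attach at lengths (7, 7); label the merged cluster HU
  updated: d(C,HU)=36, d(HU,W)=38
iteration 2: select C,HU (d=36); attach at lengths (18, 11); label the merged cluster CHU
  updated: d(CHU,W)=45
iteration 3: select CHU,W (d=45); attach at lengths (9/2, 45/2); label the merged cluster CHUW
final tree: ((C:18,(H:7,U:7):11):9/2,W:45/2)
total length: 70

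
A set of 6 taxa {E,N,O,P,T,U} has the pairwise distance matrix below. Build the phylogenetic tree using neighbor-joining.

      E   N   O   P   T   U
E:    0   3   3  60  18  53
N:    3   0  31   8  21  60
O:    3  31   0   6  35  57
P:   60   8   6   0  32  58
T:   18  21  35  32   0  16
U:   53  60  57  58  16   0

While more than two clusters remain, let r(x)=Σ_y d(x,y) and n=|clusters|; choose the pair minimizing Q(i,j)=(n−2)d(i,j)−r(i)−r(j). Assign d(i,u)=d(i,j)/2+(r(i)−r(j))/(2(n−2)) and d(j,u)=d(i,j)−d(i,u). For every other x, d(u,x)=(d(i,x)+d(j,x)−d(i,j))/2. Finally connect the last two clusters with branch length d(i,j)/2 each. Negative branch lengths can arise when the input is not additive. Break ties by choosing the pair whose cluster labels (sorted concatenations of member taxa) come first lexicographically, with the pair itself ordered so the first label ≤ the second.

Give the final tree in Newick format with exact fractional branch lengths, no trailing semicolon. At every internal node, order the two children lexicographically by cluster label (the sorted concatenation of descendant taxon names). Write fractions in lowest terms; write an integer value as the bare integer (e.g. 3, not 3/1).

(((E:13/4,N:-1/4):15/2,(O:-5/2,P:17/2):27/2):21/2,(T:-29/4,U:93/4):21/2)

1. join T+U (d=16, Q=-302) ⇒ TU; edges |T|=-29/4, |U|=93/4
  updated: d(E,TU)=55/2, d(N,TU)=65/2, d(O,TU)=38, d(P,TU)=37
2. join O+P (d=6, Q=-171) ⇒ OP; edges |O|=-5/2, |P|=17/2
  updated: d(E,OP)=57/2, d(N,OP)=33/2, d(OP,TU)=69/2
3. join E+N (d=3, Q=-105) ⇒ EN; edges |E|=13/4, |N|=-1/4
  updated: d(EN,OP)=21, d(EN,TU)=57/2
4. join EN+OP (d=21, Q=-84) ⇒ ENOP; edges |EN|=15/2, |OP|=27/2
  updated: d(ENOP,TU)=21
5. join ENOP+TU (d=21) ⇒ ENOPTU; edges |ENOP|=21/2, |TU|=21/2
final tree: (((E:13/4,N:-1/4):15/2,(O:-5/2,P:17/2):27/2):21/2,(T:-29/4,U:93/4):21/2)
total length: 67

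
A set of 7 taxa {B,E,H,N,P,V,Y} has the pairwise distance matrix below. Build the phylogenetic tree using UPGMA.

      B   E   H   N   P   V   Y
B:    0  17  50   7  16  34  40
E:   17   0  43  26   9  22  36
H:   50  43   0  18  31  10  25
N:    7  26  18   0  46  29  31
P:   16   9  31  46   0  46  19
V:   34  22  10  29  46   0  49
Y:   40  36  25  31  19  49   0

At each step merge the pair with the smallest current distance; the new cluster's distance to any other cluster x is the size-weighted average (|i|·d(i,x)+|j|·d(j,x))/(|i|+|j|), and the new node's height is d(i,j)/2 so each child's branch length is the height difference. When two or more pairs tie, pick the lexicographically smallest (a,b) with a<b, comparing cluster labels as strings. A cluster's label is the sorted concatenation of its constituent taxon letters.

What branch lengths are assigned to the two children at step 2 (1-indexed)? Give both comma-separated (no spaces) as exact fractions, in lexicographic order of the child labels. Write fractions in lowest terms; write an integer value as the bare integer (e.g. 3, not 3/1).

9/2,9/2

iteration 1: select B,N (d=7); attach at lengths (7/2, 7/2); label the merged cluster BN
  updated: d(BN,E)=43/2, d(BN,H)=34, d(BN,P)=31, d(BN,V)=63/2, d(BN,Y)=71/2
iteration 2: select E,P (d=9); attach at lengths (9/2, 9/2); label the merged cluster EP
  updated: d(BN,EP)=105/4, d(EP,H)=37, d(EP,V)=34, d(EP,Y)=55/2
iteration 3: select H,V (d=10); attach at lengths (5, 5); label the merged cluster HV
  updated: d(BN,HV)=131/4, d(EP,HV)=71/2, d(HV,Y)=37
iteration 4: select BN,EP (d=105/4); attach at lengths (77/8, 69/8); label the merged cluster BENP
  updated: d(BENP,HV)=273/8, d(BENP,Y)=63/2
iteration 5: select BENP,Y (d=63/2); attach at lengths (21/8, 63/4); label the merged cluster BENPY
  updated: d(BENPY,HV)=347/10
iteration 6: select BENPY,HV (d=347/10); attach at lengths (8/5, 247/20); label the merged cluster BEHNPVY
final tree: ((((B:7/2,N:7/2):77/8,(E:9/2,P:9/2):69/8):21/8,Y:63/4):8/5,(H:5,V:5):247/20)
total length: 3063/40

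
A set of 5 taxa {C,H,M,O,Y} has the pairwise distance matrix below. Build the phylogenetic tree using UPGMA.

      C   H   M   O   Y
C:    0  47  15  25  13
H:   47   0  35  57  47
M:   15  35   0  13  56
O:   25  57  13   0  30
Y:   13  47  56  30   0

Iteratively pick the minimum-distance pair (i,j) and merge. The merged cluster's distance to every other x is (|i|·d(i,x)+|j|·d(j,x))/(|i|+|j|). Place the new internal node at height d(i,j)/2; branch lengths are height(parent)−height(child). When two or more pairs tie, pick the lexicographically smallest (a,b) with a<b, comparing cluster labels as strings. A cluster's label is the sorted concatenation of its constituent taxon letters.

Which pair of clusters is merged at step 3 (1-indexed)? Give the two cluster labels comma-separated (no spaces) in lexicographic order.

iteration 1: select C,Y (d=13); attach at lengths (13/2, 13/2); label the merged cluster CY
  updated: d(CY,H)=47, d(CY,M)=71/2, d(CY,O)=55/2
iteration 2: select M,O (d=13); attach at lengths (13/2, 13/2); label the merged cluster MO
  updated: d(CY,MO)=63/2, d(H,MO)=46
iteration 3: select CY,MO (d=63/2); attach at lengths (37/4, 37/4); label the merged cluster CMOY
  updated: d(CMOY,H)=93/2
iteration 4: select CMOY,H (d=93/2); attach at lengths (15/2, 93/4); label the merged cluster CHMOY
final tree: (((C:13/2,Y:13/2):37/4,(M:13/2,O:13/2):37/4):15/2,H:93/4)
total length: 301/4

CY,MO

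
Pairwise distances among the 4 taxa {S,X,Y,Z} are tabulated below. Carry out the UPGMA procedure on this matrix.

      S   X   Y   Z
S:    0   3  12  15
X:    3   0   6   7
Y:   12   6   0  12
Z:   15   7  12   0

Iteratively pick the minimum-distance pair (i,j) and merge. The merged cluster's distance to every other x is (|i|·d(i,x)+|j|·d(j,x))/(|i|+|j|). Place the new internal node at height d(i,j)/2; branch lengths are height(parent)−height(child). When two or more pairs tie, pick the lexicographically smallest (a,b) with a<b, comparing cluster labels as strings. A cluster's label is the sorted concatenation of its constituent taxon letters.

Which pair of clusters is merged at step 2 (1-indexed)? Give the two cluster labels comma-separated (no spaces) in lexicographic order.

SX,Y

1. join S+X (d=3) ⇒ SX; edges |S|=3/2, |X|=3/2
  updated: d(SX,Y)=9, d(SX,Z)=11
2. join SX+Y (d=9) ⇒ SXY; edges |SX|=3, |Y|=9/2
  updated: d(SXY,Z)=34/3
3. join SXY+Z (d=34/3) ⇒ SXYZ; edges |SXY|=7/6, |Z|=17/3
final tree: (((S:3/2,X:3/2):3,Y:9/2):7/6,Z:17/3)
total length: 52/3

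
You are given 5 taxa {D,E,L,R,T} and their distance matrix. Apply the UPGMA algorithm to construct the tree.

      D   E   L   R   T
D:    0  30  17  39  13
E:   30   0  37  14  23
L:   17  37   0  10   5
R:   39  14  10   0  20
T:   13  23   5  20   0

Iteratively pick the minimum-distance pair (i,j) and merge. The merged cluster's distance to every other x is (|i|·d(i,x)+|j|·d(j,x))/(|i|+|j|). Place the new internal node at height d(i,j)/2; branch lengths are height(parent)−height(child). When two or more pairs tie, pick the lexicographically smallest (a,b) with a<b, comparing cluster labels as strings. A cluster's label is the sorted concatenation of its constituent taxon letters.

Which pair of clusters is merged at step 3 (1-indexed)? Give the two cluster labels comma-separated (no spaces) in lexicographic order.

D,LT

1. join L+T (d=5) ⇒ LT; edges |L|=5/2, |T|=5/2
  updated: d(D,LT)=15, d(E,LT)=30, d(LT,R)=15
2. join E+R (d=14) ⇒ ER; edges |E|=7, |R|=7
  updated: d(D,ER)=69/2, d(ER,LT)=45/2
3. join D+LT (d=15) ⇒ DLT; edges |D|=15/2, |LT|=5
  updated: d(DLT,ER)=53/2
4. join DLT+ER (d=53/2) ⇒ DELRT; edges |DLT|=23/4, |ER|=25/4
final tree: ((D:15/2,(L:5/2,T:5/2):5):23/4,(E:7,R:7):25/4)
total length: 87/2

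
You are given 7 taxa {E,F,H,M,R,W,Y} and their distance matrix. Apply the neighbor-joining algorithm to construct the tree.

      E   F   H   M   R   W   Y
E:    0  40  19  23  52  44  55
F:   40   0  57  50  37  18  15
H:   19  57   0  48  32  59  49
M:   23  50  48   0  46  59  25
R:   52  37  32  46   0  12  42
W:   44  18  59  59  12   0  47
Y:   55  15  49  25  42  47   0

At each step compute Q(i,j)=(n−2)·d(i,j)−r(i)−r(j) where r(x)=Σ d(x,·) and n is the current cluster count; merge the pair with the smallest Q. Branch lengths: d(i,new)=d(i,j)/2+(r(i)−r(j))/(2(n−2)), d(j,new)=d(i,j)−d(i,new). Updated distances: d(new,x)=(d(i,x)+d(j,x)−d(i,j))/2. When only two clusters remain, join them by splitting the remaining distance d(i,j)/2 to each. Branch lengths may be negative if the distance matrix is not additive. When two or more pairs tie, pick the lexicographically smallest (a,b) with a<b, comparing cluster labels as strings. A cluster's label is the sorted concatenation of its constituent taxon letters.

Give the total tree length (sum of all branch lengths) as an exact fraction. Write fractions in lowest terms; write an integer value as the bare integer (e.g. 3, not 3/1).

211/2

1. join E+H (d=19, Q=-402) ⇒ EH; edges |E|=32/5, |H|=63/5
  updated: d(EH,F)=39, d(EH,M)=26, d(EH,R)=65/2, d(EH,W)=42, d(EH,Y)=85/2
2. join R+W (d=12, Q=-599/2) ⇒ RW; edges |R|=79/16, |W|=113/16
  updated: d(EH,RW)=125/4, d(F,RW)=43/2, d(M,RW)=93/2, d(RW,Y)=77/2
3. join EH+M (d=26, Q=-833/4) ⇒ EHM; edges |EH|=277/24, |M|=347/24
  updated: d(EHM,F)=63/2, d(EHM,RW)=207/8, d(EHM,Y)=83/4
4. join EHM+RW (d=207/8, Q=-449/4) ⇒ EHMRW; edges |EHM|=11, |RW|=119/8
  updated: d(EHMRW,F)=217/16, d(EHMRW,Y)=267/16
5. join EHMRW+F (d=217/16, Q=-181/4) ⇒ EFHMRW; edges |EHMRW|=61/8, |F|=95/16
  updated: d(EFHMRW,Y)=145/16
6. join EFHMRW+Y (d=145/16) ⇒ EFHMRWY; edges |EFHMRW|=145/32, |Y|=145/32
final tree: (((((E:32/5,H:63/5):277/24,M:347/24):11,(R:79/16,W:113/16):119/8):61/8,F:95/16):145/32,Y:145/32)
total length: 211/2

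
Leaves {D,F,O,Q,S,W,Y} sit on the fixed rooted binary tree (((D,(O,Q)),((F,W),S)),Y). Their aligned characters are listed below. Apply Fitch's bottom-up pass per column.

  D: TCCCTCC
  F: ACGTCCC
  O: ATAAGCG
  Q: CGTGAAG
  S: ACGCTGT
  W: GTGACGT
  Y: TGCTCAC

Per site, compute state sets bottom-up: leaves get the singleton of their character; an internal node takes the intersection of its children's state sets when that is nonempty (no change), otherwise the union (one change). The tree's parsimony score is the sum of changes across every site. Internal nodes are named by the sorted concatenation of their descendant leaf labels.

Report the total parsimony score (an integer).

site 0, node OQ: O={A} ∪ Q={C} → {A,C} (+1)
site 0, node DOQ: D={T} ∪ OQ={A,C} → {A,C,T} (+1)
site 0, node FW: F={A} ∪ W={G} → {A,G} (+1)
site 0, node FSW: FW={A,G} ∩ S={A} → {A} (+0)
site 0, node DFOQSW: DOQ={A,C,T} ∩ FSW={A} → {A} (+0)
site 0, node DFOQSWY: DFOQSW={A} ∪ Y={T} → {A,T} (+1)
site 1, node OQ: O={T} ∪ Q={G} → {G,T} (+1)
site 1, node DOQ: D={C} ∪ OQ={G,T} → {C,G,T} (+1)
site 1, node FW: F={C} ∪ W={T} → {C,T} (+1)
site 1, node FSW: FW={C,T} ∩ S={C} → {C} (+0)
site 1, node DFOQSW: DOQ={C,G,T} ∩ FSW={C} → {C} (+0)
site 1, node DFOQSWY: DFOQSW={C} ∪ Y={G} → {C,G} (+1)
site 2, node OQ: O={A} ∪ Q={T} → {A,T} (+1)
site 2, node DOQ: D={C} ∪ OQ={A,T} → {A,C,T} (+1)
site 2, node FW: F={G} ∩ W={G} → {G} (+0)
site 2, node FSW: FW={G} ∩ S={G} → {G} (+0)
site 2, node DFOQSW: DOQ={A,C,T} ∪ FSW={G} → {A,C,G,T} (+1)
site 2, node DFOQSWY: DFOQSW={A,C,G,T} ∩ Y={C} → {C} (+0)
site 3, node OQ: O={A} ∪ Q={G} → {A,G} (+1)
site 3, node DOQ: D={C} ∪ OQ={A,G} → {A,C,G} (+1)
site 3, node FW: F={T} ∪ W={A} → {A,T} (+1)
site 3, node FSW: FW={A,T} ∪ S={C} → {A,C,T} (+1)
site 3, node DFOQSW: DOQ={A,C,G} ∩ FSW={A,C,T} → {A,C} (+0)
site 3, node DFOQSWY: DFOQSW={A,C} ∪ Y={T} → {A,C,T} (+1)
site 4, node OQ: O={G} ∪ Q={A} → {A,G} (+1)
site 4, node DOQ: D={T} ∪ OQ={A,G} → {A,G,T} (+1)
site 4, node FW: F={C} ∩ W={C} → {C} (+0)
site 4, node FSW: FW={C} ∪ S={T} → {C,T} (+1)
site 4, node DFOQSW: DOQ={A,G,T} ∩ FSW={C,T} → {T} (+0)
site 4, node DFOQSWY: DFOQSW={T} ∪ Y={C} → {C,T} (+1)
site 5, node OQ: O={C} ∪ Q={A} → {A,C} (+1)
site 5, node DOQ: D={C} ∩ OQ={A,C} → {C} (+0)
site 5, node FW: F={C} ∪ W={G} → {C,G} (+1)
site 5, node FSW: FW={C,G} ∩ S={G} → {G} (+0)
site 5, node DFOQSW: DOQ={C} ∪ FSW={G} → {C,G} (+1)
site 5, node DFOQSWY: DFOQSW={C,G} ∪ Y={A} → {A,C,G} (+1)
site 6, node OQ: O={G} ∩ Q={G} → {G} (+0)
site 6, node DOQ: D={C} ∪ OQ={G} → {C,G} (+1)
site 6, node FW: F={C} ∪ W={T} → {C,T} (+1)
site 6, node FSW: FW={C,T} ∩ S={T} → {T} (+0)
site 6, node DFOQSW: DOQ={C,G} ∪ FSW={T} → {C,G,T} (+1)
site 6, node DFOQSWY: DFOQSW={C,G,T} ∩ Y={C} → {C} (+0)
per-site changes: [4, 4, 3, 5, 4, 4, 3]; total = 27

27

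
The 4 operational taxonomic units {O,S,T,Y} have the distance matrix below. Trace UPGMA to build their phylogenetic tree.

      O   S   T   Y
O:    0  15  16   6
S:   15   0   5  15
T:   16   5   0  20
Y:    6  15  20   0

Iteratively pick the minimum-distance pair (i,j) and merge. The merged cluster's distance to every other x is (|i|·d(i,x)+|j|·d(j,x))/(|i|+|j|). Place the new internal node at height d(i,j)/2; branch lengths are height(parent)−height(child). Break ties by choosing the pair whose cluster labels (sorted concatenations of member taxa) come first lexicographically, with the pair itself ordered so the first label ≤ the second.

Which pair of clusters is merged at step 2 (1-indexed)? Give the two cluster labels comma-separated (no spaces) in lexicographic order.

step 1: merge (S,T) at d=5; branch lengths S→5/2, T→5/2; new cluster ST
  updated: d(O,ST)=31/2, d(ST,Y)=35/2
step 2: merge (O,Y) at d=6; branch lengths O→3, Y→3; new cluster OY
  updated: d(OY,ST)=33/2
step 3: merge (OY,ST) at d=33/2; branch lengths OY→21/4, ST→23/4; new cluster OSTY
final tree: ((O:3,Y:3):21/4,(S:5/2,T:5/2):23/4)
total length: 22

O,Y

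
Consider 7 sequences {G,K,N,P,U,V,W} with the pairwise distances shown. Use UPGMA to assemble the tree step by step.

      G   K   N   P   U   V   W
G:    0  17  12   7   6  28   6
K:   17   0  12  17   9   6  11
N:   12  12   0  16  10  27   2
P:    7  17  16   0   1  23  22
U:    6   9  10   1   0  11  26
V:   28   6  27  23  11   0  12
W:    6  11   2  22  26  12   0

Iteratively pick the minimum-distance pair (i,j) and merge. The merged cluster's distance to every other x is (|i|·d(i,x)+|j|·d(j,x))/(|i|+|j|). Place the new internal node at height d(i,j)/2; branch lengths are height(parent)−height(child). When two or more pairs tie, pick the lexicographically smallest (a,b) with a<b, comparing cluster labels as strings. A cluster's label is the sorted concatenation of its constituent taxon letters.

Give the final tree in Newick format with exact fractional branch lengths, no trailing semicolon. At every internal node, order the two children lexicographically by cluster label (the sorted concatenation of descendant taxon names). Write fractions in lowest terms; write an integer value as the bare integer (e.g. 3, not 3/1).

(((G:13/4,(P:1/2,U:1/2):11/4):53/12,(N:1,W:1):20/3):41/60,(K:3,V:3):107/20)

iteration 1: select P,U (d=1); attach at lengths (1/2, 1/2); label the merged cluster PU
  updated: d(G,PU)=13/2, d(K,PU)=13, d(N,PU)=13, d(PU,V)=17, d(PU,W)=24
iteration 2: select N,W (d=2); attach at lengths (1, 1); label the merged cluster NW
  updated: d(G,NW)=9, d(K,NW)=23/2, d(NW,PU)=37/2, d(NW,V)=39/2
iteration 3: select K,V (d=6); attach at lengths (3, 3); label the merged cluster KV
  updated: d(G,KV)=45/2, d(KV,NW)=31/2, d(KV,PU)=15
iteration 4: select G,PU (d=13/2); attach at lengths (13/4, 11/4); label the merged cluster GPU
  updated: d(GPU,KV)=35/2, d(GPU,NW)=46/3
iteration 5: select GPU,NW (d=46/3); attach at lengths (53/12, 20/3); label the merged cluster GNPUW
  updated: d(GNPUW,KV)=167/10
iteration 6: select GNPUW,KV (d=167/10); attach at lengths (41/60, 107/20); label the merged cluster GKNPUVW
final tree: (((G:13/4,(P:1/2,U:1/2):11/4):53/12,(N:1,W:1):20/3):41/60,(K:3,V:3):107/20)
total length: 1927/60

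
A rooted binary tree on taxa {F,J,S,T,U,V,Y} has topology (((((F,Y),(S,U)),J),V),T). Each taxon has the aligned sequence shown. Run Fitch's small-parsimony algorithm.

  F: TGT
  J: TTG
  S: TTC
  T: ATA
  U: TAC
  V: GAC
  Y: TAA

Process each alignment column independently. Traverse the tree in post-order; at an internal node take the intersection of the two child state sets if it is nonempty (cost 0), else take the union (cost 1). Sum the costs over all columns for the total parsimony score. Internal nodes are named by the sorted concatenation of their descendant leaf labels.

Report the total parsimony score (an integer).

10

FY@0: {T} ∩ {T} = {T} (intersection, +0)
SU@0: {T} ∩ {T} = {T} (intersection, +0)
FSUY@0: {T} ∩ {T} = {T} (intersection, +0)
FJSUY@0: {T} ∩ {T} = {T} (intersection, +0)
FJSUVY@0: {T} ∪ {G} = {G,T} (union, +1)
FJSTUVY@0: {G,T} ∪ {A} = {A,G,T} (union, +1)
FY@1: {G} ∪ {A} = {A,G} (union, +1)
SU@1: {T} ∪ {A} = {A,T} (union, +1)
FSUY@1: {A,G} ∩ {A,T} = {A} (intersection, +0)
FJSUY@1: {A} ∪ {T} = {A,T} (union, +1)
FJSUVY@1: {A,T} ∩ {A} = {A} (intersection, +0)
FJSTUVY@1: {A} ∪ {T} = {A,T} (union, +1)
FY@2: {T} ∪ {A} = {A,T} (union, +1)
SU@2: {C} ∩ {C} = {C} (intersection, +0)
FSUY@2: {A,T} ∪ {C} = {A,C,T} (union, +1)
FJSUY@2: {A,C,T} ∪ {G} = {A,C,G,T} (union, +1)
FJSUVY@2: {A,C,G,T} ∩ {C} = {C} (intersection, +0)
FJSTUVY@2: {C} ∪ {A} = {A,C} (union, +1)
per-site changes: [2, 4, 4]; total = 10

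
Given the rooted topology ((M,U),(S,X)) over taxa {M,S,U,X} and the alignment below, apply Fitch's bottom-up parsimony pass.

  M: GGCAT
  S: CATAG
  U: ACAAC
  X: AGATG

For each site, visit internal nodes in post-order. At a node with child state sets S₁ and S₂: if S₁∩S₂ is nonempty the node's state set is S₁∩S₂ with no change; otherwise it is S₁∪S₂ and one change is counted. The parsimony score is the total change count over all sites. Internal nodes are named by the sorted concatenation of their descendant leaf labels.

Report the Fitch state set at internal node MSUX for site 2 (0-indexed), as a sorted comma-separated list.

MU@0: {G} ∪ {A} = {A,G} (union, +1)
SX@0: {C} ∪ {A} = {A,C} (union, +1)
MSUX@0: {A,G} ∩ {A,C} = {A} (intersection, +0)
MU@1: {G} ∪ {C} = {C,G} (union, +1)
SX@1: {A} ∪ {G} = {A,G} (union, +1)
MSUX@1: {C,G} ∩ {A,G} = {G} (intersection, +0)
MU@2: {C} ∪ {A} = {A,C} (union, +1)
SX@2: {T} ∪ {A} = {A,T} (union, +1)
MSUX@2: {A,C} ∩ {A,T} = {A} (intersection, +0)
MU@3: {A} ∩ {A} = {A} (intersection, +0)
SX@3: {A} ∪ {T} = {A,T} (union, +1)
MSUX@3: {A} ∩ {A,T} = {A} (intersection, +0)
MU@4: {T} ∪ {C} = {C,T} (union, +1)
SX@4: {G} ∩ {G} = {G} (intersection, +0)
MSUX@4: {C,T} ∪ {G} = {C,G,T} (union, +1)
per-site changes: [2, 2, 2, 1, 2]; total = 9

A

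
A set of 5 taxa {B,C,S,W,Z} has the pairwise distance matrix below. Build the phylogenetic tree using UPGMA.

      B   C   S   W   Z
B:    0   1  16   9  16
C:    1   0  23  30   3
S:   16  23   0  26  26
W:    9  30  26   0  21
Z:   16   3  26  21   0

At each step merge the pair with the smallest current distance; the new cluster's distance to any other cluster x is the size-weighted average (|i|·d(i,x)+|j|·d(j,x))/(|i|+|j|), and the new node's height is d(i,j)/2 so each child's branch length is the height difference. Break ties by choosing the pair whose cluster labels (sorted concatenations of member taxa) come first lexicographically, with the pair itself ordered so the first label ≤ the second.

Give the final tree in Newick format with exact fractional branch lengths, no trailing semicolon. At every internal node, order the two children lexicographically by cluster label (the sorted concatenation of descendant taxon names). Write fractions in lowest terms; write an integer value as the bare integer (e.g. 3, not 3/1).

step 1: merge (B,C) at d=1; branch lengths B→1/2, C→1/2; new cluster BC
  updated: d(BC,S)=39/2, d(BC,W)=39/2, d(BC,Z)=19/2
step 2: merge (BC,Z) at d=19/2; branch lengths BC→17/4, Z→19/4; new cluster BCZ
  updated: d(BCZ,S)=65/3, d(BCZ,W)=20
step 3: merge (BCZ,W) at d=20; branch lengths BCZ→21/4, W→10; new cluster BCWZ
  updated: d(BCWZ,S)=91/4
step 4: merge (BCWZ,S) at d=91/4; branch lengths BCWZ→11/8, S→91/8; new cluster BCSWZ
final tree: ((((B:1/2,C:1/2):17/4,Z:19/4):21/4,W:10):11/8,S:91/8)
total length: 38

((((B:1/2,C:1/2):17/4,Z:19/4):21/4,W:10):11/8,S:91/8)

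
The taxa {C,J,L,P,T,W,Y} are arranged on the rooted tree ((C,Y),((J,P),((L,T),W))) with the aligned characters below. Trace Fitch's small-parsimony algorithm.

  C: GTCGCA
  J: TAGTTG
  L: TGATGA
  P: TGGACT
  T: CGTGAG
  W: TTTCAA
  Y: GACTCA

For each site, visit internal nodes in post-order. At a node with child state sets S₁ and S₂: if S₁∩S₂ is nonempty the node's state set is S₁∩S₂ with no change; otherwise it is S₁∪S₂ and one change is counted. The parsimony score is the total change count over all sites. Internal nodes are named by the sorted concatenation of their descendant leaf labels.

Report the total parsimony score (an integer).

19

site 0, node CY: C={G} ∩ Y={G} → {G} (+0)
site 0, node JP: J={T} ∩ P={T} → {T} (+0)
site 0, node LT: L={T} ∪ T={C} → {C,T} (+1)
site 0, node LTW: LT={C,T} ∩ W={T} → {T} (+0)
site 0, node JLPTW: JP={T} ∩ LTW={T} → {T} (+0)
site 0, node CJLPTWY: CY={G} ∪ JLPTW={T} → {G,T} (+1)
site 1, node CY: C={T} ∪ Y={A} → {A,T} (+1)
site 1, node JP: J={A} ∪ P={G} → {A,G} (+1)
site 1, node LT: L={G} ∩ T={G} → {G} (+0)
site 1, node LTW: LT={G} ∪ W={T} → {G,T} (+1)
site 1, node JLPTW: JP={A,G} ∩ LTW={G,T} → {G} (+0)
site 1, node CJLPTWY: CY={A,T} ∪ JLPTW={G} → {A,G,T} (+1)
site 2, node CY: C={C} ∩ Y={C} → {C} (+0)
site 2, node JP: J={G} ∩ P={G} → {G} (+0)
site 2, node LT: L={A} ∪ T={T} → {A,T} (+1)
site 2, node LTW: LT={A,T} ∩ W={T} → {T} (+0)
site 2, node JLPTW: JP={G} ∪ LTW={T} → {G,T} (+1)
site 2, node CJLPTWY: CY={C} ∪ JLPTW={G,T} → {C,G,T} (+1)
site 3, node CY: C={G} ∪ Y={T} → {G,T} (+1)
site 3, node JP: J={T} ∪ P={A} → {A,T} (+1)
site 3, node LT: L={T} ∪ T={G} → {G,T} (+1)
site 3, node LTW: LT={G,T} ∪ W={C} → {C,G,T} (+1)
site 3, node JLPTW: JP={A,T} ∩ LTW={C,G,T} → {T} (+0)
site 3, node CJLPTWY: CY={G,T} ∩ JLPTW={T} → {T} (+0)
site 4, node CY: C={C} ∩ Y={C} → {C} (+0)
site 4, node JP: J={T} ∪ P={C} → {C,T} (+1)
site 4, node LT: L={G} ∪ T={A} → {A,G} (+1)
site 4, node LTW: LT={A,G} ∩ W={A} → {A} (+0)
site 4, node JLPTW: JP={C,T} ∪ LTW={A} → {A,C,T} (+1)
site 4, node CJLPTWY: CY={C} ∩ JLPTW={A,C,T} → {C} (+0)
site 5, node CY: C={A} ∩ Y={A} → {A} (+0)
site 5, node JP: J={G} ∪ P={T} → {G,T} (+1)
site 5, node LT: L={A} ∪ T={G} → {A,G} (+1)
site 5, node LTW: LT={A,G} ∩ W={A} → {A} (+0)
site 5, node JLPTW: JP={G,T} ∪ LTW={A} → {A,G,T} (+1)
site 5, node CJLPTWY: CY={A} ∩ JLPTW={A,G,T} → {A} (+0)
per-site changes: [2, 4, 3, 4, 3, 3]; total = 19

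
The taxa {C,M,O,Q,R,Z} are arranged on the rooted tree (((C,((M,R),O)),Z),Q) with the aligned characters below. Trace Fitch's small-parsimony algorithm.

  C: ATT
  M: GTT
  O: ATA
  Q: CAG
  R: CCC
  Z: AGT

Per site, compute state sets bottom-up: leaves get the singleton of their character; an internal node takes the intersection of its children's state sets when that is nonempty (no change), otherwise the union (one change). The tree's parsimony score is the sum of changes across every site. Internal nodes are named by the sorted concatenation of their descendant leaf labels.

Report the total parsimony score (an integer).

site 0, node MR: M={G} ∪ R={C} → {C,G} (+1)
site 0, node MOR: MR={C,G} ∪ O={A} → {A,C,G} (+1)
site 0, node CMOR: C={A} ∩ MOR={A,C,G} → {A} (+0)
site 0, node CMORZ: CMOR={A} ∩ Z={A} → {A} (+0)
site 0, node CMOQRZ: CMORZ={A} ∪ Q={C} → {A,C} (+1)
site 1, node MR: M={T} ∪ R={C} → {C,T} (+1)
site 1, node MOR: MR={C,T} ∩ O={T} → {T} (+0)
site 1, node CMOR: C={T} ∩ MOR={T} → {T} (+0)
site 1, node CMORZ: CMOR={T} ∪ Z={G} → {G,T} (+1)
site 1, node CMOQRZ: CMORZ={G,T} ∪ Q={A} → {A,G,T} (+1)
site 2, node MR: M={T} ∪ R={C} → {C,T} (+1)
site 2, node MOR: MR={C,T} ∪ O={A} → {A,C,T} (+1)
site 2, node CMOR: C={T} ∩ MOR={A,C,T} → {T} (+0)
site 2, node CMORZ: CMOR={T} ∩ Z={T} → {T} (+0)
site 2, node CMOQRZ: CMORZ={T} ∪ Q={G} → {G,T} (+1)
per-site changes: [3, 3, 3]; total = 9

9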